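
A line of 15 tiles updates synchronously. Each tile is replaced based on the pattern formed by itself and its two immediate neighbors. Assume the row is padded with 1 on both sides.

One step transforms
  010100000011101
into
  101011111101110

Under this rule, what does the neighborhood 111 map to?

1

At position 11 the neighborhood is 111; the next row has 1 there.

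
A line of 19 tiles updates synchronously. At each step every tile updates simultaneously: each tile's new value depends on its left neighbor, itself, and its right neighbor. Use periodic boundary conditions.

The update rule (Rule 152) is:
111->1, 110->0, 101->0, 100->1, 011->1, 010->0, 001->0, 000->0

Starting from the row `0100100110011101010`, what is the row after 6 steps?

0000100100000000010

0010010101011000001
1001000000010100000
0100100000000010000
0010010000000001000
0001001000000000100
0000100100000000010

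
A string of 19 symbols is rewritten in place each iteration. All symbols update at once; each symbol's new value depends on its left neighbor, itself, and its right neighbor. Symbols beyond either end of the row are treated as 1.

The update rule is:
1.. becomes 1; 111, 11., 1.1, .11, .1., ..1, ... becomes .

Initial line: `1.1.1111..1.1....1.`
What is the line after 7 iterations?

..1..1........1....

iteration 1: ........1....1.....
iteration 2: 1........1....1....
iteration 3: .1........1....1...
iteration 4: ..1........1....1..
iteration 5: 1..1........1....1.
iteration 6: .1..1........1.....
iteration 7: ..1..1........1....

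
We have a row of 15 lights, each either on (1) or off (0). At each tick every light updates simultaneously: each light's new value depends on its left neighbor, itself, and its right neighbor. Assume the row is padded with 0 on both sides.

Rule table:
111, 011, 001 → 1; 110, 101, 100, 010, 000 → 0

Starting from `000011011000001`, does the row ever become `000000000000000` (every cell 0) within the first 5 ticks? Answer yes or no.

no

000110010000010
001100100000100
011001000001000
110010000010000
100100000100000
tick 5 is 100100000100000, still not uniform 0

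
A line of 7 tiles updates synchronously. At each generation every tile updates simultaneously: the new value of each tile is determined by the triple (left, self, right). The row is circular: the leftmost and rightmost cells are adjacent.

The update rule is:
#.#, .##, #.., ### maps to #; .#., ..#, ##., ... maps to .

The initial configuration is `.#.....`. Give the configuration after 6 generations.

..#....
...#...
....#..
.....#.
......#
#......

#......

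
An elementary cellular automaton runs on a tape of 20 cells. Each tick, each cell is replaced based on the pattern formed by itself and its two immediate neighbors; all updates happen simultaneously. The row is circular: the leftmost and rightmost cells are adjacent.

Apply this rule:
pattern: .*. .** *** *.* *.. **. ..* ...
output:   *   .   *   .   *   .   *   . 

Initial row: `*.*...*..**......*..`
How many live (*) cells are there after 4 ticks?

tick 1: *.**.****..*....****
tick 2: ......**.****..*.***
tick 3: *....*....**.***..*.
tick 4: **..***..*....*.***.
count of *: 10

10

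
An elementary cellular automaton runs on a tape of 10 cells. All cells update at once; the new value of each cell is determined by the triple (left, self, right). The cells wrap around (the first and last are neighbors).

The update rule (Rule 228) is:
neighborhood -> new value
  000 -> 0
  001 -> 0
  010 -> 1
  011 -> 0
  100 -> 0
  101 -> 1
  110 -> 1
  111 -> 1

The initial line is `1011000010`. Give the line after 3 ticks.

1101000011
1111000001
1111000000

1111000000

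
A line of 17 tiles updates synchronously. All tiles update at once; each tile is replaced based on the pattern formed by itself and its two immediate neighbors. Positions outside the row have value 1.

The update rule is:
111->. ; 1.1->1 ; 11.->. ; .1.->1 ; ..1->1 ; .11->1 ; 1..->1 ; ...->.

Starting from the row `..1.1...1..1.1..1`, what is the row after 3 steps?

1....11.1.......1

step 1: 111111.1111111111
step 2: ......11.........
step 3: 1....11.1.......1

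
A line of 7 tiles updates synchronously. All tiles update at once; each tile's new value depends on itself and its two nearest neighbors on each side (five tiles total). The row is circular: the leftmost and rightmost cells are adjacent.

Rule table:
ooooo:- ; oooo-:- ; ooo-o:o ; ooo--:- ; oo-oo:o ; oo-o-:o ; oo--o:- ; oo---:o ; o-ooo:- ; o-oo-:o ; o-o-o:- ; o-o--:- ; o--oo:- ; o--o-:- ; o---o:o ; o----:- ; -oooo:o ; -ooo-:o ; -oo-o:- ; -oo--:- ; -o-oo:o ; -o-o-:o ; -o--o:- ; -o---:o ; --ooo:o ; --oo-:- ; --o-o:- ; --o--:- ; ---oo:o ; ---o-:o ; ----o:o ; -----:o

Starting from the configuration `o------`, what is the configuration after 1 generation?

-o-oooo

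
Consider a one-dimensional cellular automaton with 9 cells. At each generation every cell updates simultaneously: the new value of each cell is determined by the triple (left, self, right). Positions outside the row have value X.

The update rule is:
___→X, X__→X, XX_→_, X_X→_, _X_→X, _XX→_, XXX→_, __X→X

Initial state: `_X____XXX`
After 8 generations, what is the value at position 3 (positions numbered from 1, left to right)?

_

_XXXXX___
______XXX
XXXXXX___
______XXX  (repeats generation 2; period 2)
generation 8: ______XXX
position 3 holds _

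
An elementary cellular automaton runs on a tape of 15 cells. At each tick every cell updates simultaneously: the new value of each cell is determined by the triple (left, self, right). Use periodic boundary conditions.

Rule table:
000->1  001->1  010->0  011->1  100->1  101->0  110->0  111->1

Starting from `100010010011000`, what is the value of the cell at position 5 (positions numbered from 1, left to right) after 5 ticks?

011101101110111
011001001100110
110110111011101
100100110011001
011011101110111
position 5 holds 1

1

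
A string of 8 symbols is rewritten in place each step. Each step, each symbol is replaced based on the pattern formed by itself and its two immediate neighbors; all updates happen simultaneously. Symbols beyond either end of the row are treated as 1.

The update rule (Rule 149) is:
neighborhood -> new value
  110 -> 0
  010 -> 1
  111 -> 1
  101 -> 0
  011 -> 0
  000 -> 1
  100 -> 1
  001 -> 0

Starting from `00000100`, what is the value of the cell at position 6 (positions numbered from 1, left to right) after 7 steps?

0

step 1: 11110110
step 2: 11100000
step 3: 11011110
step 4: 10001100
step 5: 01100010
step 6: 00011010
step 7: 11000010
position 6 holds 0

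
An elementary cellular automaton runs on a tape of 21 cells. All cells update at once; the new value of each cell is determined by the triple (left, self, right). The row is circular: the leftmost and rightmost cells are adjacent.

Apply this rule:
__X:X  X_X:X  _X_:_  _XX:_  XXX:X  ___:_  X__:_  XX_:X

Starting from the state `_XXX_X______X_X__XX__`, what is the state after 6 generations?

_X____X_X__X_X__X_X_X

X_XXX______X_X__X_X__
_X_XX_____X_X__X_X__X
X_X_X____X_X__X_X__X_
_X_X____X_X__X_X__X_X
X_X____X_X__X_X__X_X_
_X____X_X__X_X__X_X_X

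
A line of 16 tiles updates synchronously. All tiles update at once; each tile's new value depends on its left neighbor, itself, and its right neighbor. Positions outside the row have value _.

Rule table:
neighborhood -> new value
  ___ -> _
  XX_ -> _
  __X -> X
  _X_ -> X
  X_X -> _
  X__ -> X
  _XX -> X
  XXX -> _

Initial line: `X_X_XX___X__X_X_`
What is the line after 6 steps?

X_X_X_X_X_X_X_XX

step 1: X_X_X_X_XXXXX_XX
step 2: X_X_X_X_X_____X_
step 3: X_X_X_X_XX___XXX
step 4: X_X_X_X_X_X_XX__
step 5: X_X_X_X_X_X_X_X_
step 6: X_X_X_X_X_X_X_XX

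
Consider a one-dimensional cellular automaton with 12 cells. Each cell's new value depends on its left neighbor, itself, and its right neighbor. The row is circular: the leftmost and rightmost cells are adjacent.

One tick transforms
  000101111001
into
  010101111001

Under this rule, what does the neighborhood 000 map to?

1

At position 1 the neighborhood is 000; the next row has 1 there.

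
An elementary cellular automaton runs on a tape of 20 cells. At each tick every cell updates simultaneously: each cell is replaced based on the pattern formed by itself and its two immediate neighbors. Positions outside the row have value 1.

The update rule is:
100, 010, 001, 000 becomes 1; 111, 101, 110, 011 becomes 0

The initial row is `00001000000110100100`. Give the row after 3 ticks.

11111111111000111111
00000000000111000000
11111111111000111111

11111111111000111111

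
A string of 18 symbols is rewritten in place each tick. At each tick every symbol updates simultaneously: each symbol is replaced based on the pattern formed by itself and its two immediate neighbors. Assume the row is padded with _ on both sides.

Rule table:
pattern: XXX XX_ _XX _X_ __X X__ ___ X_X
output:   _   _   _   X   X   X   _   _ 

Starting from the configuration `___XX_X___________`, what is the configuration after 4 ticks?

tick 1: __X___XX__________
tick 2: _XXX_X__X_________
tick 3: X____XXXXX________
tick 4: XX__X_____X_______

XX__X_____X_______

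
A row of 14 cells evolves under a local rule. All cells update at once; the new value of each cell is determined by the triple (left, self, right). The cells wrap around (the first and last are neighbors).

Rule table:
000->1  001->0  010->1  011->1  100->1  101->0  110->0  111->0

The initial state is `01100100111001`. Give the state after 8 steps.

step 1: 01010110100101
step 2: 01010100110101
step 3: 01010110100101  (repeats step 1; period 2)
step 8: 01010100110101

01010100110101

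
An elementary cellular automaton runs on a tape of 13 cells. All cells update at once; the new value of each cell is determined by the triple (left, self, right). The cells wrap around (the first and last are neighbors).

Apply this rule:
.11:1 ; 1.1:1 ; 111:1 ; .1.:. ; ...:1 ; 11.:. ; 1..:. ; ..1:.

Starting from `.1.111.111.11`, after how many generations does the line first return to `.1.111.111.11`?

13

generation 1: 1.111.111.11.
generation 2: .111.111.11.1
generation 3: 111.111.11.1.
generation 4: 11.111.11.1.1
generation 5: 1.111.11.1.11
generation 6: .111.11.1.111
generation 7: 111.11.1.111.
generation 8: 11.11.1.111.1
generation 9: 1.11.1.111.11
generation 10: .11.1.111.111
generation 11: 11.1.111.111.
generation 12: 1.1.111.111.1
generation 13: .1.111.111.11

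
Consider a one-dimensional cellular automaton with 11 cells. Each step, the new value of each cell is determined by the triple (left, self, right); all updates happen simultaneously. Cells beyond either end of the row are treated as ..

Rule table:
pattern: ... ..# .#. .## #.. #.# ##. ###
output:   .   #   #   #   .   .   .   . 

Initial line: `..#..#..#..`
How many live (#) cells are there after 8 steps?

3

.##.##.##..
##..#..#...
#..##.##...
#.##..#....
#.#..##....
#.#.##.....
#.#.#......
#.#.#......
count of #: 3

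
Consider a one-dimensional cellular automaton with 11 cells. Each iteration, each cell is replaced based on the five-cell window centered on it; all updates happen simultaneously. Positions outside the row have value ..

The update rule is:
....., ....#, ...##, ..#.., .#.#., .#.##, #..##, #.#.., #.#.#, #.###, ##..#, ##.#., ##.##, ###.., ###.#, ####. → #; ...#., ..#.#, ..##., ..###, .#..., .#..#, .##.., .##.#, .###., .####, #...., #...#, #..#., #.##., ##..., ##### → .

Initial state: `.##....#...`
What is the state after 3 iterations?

#..#.#..#.#

#....#.#..#
#..#..##..#
#..#.#..#.#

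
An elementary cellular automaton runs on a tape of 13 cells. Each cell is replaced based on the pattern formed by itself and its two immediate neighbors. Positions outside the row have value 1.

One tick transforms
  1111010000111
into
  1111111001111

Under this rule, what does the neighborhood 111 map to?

1

At position 0 the neighborhood is 111; the next row has 1 there.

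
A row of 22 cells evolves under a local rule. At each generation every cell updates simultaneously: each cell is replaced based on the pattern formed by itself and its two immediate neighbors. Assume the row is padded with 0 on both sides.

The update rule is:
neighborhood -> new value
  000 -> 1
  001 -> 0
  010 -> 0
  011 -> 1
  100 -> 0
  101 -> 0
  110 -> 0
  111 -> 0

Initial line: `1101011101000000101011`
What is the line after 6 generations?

1000000000011101001111

1000010000011110000010
0011000111010000111000
1010010100000110100011
0000000001110100001010
1111111101000001100000
1000000000011101001111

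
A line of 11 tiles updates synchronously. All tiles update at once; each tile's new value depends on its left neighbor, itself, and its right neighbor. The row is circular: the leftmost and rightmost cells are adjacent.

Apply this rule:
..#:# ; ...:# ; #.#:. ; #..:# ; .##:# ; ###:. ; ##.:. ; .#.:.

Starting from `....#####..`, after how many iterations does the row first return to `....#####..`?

iteration 1: #####....##
iteration 2: .....#####.
iteration 3: ######....#
iteration 4: ......#####
iteration 5: #######....
iteration 6: #......####
iteration 7: .#######...
iteration 8: ##......###
iteration 9: ..#######..
iteration 10: ###......##
iteration 11: ...#######.
iteration 12: ####......#
iteration 13: ....#######
iteration 14: #####......
iteration 15: #....######
iteration 16: .#####.....
iteration 17: ##....#####
iteration 18: ..#####....
iteration 19: ###....####
iteration 20: ...#####...
iteration 21: ####....###
iteration 22: ....#####..

22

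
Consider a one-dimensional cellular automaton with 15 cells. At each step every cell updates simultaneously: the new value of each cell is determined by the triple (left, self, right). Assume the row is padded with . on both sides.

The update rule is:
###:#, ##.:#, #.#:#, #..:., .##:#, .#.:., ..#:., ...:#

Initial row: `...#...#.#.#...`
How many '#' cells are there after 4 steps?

10

step 1: ##...#..#.#..##
step 2: ##.#.....#...##
step 3: ###..###...#.##
step 4: ###..###.#..###
count of #: 10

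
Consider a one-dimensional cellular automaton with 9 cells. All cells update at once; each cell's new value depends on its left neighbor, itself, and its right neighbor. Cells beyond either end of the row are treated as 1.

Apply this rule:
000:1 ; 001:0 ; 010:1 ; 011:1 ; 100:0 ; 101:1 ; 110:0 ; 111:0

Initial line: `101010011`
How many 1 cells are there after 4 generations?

5

011110010
110000011
000111010
010100111
count of 1: 5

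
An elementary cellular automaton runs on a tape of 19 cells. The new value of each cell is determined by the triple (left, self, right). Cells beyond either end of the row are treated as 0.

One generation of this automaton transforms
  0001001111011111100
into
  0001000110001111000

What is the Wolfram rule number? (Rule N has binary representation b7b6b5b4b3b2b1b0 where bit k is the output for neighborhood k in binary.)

132

position 7: 111 → 1  (bit 7 = 1)
position 9: 110 → 0  (bit 6 = 0)
position 10: 101 → 0  (bit 5 = 0)
position 4: 100 → 0  (bit 4 = 0)
position 6: 011 → 0  (bit 3 = 0)
position 3: 010 → 1  (bit 2 = 1)
position 2: 001 → 0  (bit 1 = 0)
position 0: 000 → 0  (bit 0 = 0)
bits b7..b0 = 10000100 = 132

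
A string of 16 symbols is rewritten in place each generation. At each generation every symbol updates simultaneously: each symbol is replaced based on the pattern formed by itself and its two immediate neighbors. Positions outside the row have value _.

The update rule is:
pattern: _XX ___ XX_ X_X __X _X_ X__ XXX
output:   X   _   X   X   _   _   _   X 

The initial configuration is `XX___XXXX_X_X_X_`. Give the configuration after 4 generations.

XX___XXXXXXX____

XX___XXXXX_X_X__
XX___XXXXXX_X___
XX___XXXXXXX____
XX___XXXXXXX____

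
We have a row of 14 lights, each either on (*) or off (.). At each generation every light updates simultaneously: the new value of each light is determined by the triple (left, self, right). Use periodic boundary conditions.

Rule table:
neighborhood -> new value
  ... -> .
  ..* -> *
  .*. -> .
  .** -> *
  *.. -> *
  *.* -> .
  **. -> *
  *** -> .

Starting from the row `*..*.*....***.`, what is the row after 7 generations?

generation 1: .**...*..**.*.
generation 2: ****.*.****..*
generation 3: ...*...*..****
generation 4: *.*.*.*.***..*
generation 5: *.......*.****
generation 6: **.....*..*...
generation 7: ***...*.**.*.*

***...*.**.*.*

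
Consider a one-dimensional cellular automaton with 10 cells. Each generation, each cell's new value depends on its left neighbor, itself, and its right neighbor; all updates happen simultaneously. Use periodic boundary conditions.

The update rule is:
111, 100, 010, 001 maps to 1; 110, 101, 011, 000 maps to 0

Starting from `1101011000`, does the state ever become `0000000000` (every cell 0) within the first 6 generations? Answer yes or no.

0001000101
1011101101
0001000000
0011100000
0101010000
1101011000
generation 6 is 1101011000, still not uniform 0

no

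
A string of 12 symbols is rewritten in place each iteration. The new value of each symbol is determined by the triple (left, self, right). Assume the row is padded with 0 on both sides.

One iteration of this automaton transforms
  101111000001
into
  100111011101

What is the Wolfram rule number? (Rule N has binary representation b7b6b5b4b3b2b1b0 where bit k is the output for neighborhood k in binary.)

position 3: 111 → 1  (bit 7 = 1)
position 5: 110 → 1  (bit 6 = 1)
position 1: 101 → 0  (bit 5 = 0)
position 6: 100 → 0  (bit 4 = 0)
position 2: 011 → 0  (bit 3 = 0)
position 0: 010 → 1  (bit 2 = 1)
position 10: 001 → 0  (bit 1 = 0)
position 7: 000 → 1  (bit 0 = 1)
bits b7..b0 = 11000101 = 197

197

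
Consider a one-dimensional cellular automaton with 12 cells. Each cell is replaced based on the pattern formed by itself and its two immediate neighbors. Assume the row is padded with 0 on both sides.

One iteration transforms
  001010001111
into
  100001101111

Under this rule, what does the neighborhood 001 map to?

At position 1 the neighborhood is 001; the next row has 0 there.

0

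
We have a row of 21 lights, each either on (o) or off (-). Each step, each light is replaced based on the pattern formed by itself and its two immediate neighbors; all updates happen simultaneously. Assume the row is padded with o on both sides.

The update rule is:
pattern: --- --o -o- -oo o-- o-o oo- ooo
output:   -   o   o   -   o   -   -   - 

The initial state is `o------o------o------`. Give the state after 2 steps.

-oo--o---o--o---o--o-

-o----ooo----ooo----o
-oo--o---o--o---o--o-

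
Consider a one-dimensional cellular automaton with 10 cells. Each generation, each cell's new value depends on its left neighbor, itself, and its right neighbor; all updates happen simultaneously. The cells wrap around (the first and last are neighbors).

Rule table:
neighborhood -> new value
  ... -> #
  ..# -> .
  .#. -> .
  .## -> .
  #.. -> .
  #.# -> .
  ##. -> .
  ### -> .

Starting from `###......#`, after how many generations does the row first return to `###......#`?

....####..
###......#

2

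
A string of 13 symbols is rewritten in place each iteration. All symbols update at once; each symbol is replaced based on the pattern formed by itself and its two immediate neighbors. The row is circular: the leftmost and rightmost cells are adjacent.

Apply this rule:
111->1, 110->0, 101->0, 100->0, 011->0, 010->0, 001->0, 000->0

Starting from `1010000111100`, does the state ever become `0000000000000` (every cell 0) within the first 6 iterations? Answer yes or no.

0000000011000
0000000000000
all cells are 0 at iteration 2

yes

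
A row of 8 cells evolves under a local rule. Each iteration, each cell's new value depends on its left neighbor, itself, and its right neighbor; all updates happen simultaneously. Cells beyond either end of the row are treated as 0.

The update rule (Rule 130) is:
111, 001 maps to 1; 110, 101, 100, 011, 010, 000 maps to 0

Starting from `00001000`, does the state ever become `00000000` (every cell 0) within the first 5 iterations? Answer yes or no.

yes

00010000
00100000
01000000
10000000
00000000
all cells are 0 at iteration 5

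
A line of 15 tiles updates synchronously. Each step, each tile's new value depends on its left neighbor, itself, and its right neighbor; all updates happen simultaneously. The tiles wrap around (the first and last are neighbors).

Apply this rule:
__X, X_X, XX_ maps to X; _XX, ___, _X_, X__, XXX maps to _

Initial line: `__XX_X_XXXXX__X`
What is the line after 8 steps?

X___X_X__X_X_X_

_X_XX_X____X_X_
X_X_XX____X_X__
_X_X_X___X_X__X
X_X_X___X_X__X_
_X_X___X_X__X_X
X_X___X_X__X_X_
_X___X_X__X_X_X
X___X_X__X_X_X_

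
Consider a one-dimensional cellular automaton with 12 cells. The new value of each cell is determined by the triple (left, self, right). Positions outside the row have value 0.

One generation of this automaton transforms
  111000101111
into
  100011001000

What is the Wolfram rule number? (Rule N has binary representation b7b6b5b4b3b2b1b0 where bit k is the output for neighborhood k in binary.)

11

position 1: 111 → 0  (bit 7 = 0)
position 2: 110 → 0  (bit 6 = 0)
position 7: 101 → 0  (bit 5 = 0)
position 3: 100 → 0  (bit 4 = 0)
position 0: 011 → 1  (bit 3 = 1)
position 6: 010 → 0  (bit 2 = 0)
position 5: 001 → 1  (bit 1 = 1)
position 4: 000 → 1  (bit 0 = 1)
bits b7..b0 = 00001011 = 11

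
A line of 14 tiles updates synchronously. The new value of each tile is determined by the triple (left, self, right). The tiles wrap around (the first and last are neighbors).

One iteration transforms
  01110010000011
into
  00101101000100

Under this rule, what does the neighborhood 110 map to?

0

At position 3 the neighborhood is 110; the next row has 0 there.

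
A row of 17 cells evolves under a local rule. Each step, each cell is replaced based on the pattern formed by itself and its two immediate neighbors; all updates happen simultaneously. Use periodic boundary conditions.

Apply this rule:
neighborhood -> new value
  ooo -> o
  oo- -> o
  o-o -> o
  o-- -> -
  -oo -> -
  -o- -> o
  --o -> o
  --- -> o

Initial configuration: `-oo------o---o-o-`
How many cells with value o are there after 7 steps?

o-o-oooooo-ooooo-
oooo-oooooo-ooooo
ooooo-oooooo-oooo
oooooo-oooooo-ooo
ooooooo-oooooo-oo
oooooooo-oooooo-o
ooooooooo-oooooo-
count of o: 15

15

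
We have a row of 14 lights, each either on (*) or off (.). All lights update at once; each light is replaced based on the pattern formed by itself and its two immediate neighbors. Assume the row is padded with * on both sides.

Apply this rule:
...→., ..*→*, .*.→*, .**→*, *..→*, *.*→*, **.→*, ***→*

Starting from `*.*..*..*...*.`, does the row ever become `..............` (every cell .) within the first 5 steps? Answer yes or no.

**********.***
**************
**************  (fixed point — unchanged through step 5)
step 5 is **************, still not uniform .

no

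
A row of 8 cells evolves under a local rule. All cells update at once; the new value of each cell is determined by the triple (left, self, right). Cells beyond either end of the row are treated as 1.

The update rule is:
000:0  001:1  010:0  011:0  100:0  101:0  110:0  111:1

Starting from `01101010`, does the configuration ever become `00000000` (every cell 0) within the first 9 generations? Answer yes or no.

generation 1: 00000000
all cells are 0 at generation 1

yes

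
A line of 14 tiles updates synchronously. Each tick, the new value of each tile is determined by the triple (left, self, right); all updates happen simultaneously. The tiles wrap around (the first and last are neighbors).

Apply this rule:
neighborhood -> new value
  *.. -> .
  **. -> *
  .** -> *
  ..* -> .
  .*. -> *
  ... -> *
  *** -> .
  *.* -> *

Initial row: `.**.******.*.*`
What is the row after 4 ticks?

..***....***..

*****....*****
....*.**.*....
***.******.***
..***....***..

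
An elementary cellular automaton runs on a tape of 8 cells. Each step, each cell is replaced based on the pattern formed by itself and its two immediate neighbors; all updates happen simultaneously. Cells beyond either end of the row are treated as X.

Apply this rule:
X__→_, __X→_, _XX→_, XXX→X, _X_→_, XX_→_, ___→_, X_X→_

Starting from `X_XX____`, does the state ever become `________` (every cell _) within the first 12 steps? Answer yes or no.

________
all cells are _ at step 1

yes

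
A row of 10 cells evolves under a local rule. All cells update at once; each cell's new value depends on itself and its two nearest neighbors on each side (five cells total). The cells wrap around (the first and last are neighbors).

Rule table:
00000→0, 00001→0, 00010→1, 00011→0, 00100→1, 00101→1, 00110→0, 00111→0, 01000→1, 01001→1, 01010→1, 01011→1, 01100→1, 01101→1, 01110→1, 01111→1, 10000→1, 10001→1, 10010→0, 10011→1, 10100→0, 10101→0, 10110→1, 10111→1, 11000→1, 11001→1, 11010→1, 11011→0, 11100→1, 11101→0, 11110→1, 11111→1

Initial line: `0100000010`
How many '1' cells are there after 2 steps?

6

0111000111
0111110010
count of 1: 6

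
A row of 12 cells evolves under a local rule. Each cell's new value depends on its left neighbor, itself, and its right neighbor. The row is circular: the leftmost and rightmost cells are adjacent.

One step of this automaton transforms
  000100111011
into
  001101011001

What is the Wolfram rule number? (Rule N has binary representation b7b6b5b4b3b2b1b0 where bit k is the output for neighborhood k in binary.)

position 7: 111 → 1  (bit 7 = 1)
position 8: 110 → 1  (bit 6 = 1)
position 9: 101 → 0  (bit 5 = 0)
position 0: 100 → 0  (bit 4 = 0)
position 6: 011 → 0  (bit 3 = 0)
position 3: 010 → 1  (bit 2 = 1)
position 2: 001 → 1  (bit 1 = 1)
position 1: 000 → 0  (bit 0 = 0)
bits b7..b0 = 11000110 = 198

198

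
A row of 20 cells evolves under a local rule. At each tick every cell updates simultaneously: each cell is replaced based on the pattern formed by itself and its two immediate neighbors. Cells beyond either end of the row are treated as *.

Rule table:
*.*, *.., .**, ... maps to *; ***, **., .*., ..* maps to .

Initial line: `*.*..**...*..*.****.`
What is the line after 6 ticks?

.*.*.*.**..*..**...*
*.*.*.**.*..*.*.**.*
.*.*.**.*.*..*.**.**
*.*.**.*.*.*..**.**.
.*.**.*.*.*.*.*.**.*
*.**.*.*.*.*.*.**.**

*.**.*.*.*.*.*.**.**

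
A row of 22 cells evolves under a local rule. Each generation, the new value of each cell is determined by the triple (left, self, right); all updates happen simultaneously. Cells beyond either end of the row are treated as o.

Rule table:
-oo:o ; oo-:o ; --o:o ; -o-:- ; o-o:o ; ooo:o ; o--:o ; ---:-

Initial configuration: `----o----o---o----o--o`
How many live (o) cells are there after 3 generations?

o--o-o--o-o-o-o--o-ooo
ooo-o-oo-o-o-o-oo-oooo
oooo-oooo-o-o-oooooooo
count of o: 18

18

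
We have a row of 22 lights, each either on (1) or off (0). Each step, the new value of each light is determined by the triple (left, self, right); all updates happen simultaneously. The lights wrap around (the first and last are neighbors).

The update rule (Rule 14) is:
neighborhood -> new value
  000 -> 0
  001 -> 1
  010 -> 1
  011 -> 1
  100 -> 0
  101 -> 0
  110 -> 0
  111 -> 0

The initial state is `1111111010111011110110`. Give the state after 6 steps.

1000000010100010000100
1000000110100110001101
0000001100101100011001
0000011001101000110011
0000110011001001100110
0001100110011011001100

0001100110011011001100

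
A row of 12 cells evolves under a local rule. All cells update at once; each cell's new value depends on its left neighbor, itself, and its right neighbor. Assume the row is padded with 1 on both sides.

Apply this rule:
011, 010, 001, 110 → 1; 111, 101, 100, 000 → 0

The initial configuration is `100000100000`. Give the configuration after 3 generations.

100001100001
100011100011
100110100110

100110100110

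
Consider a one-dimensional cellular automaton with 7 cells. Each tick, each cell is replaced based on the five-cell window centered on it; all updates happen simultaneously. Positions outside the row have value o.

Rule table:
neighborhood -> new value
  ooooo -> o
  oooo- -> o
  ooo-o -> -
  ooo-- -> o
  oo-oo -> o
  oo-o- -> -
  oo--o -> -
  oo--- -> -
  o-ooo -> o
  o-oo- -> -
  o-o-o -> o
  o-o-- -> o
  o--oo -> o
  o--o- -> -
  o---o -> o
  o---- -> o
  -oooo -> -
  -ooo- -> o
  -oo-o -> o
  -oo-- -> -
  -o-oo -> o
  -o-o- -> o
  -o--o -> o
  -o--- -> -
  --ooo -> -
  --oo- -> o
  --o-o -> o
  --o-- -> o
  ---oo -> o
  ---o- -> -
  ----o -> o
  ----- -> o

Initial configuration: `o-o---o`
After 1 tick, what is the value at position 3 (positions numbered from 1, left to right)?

o

--o-oo-
position 3 holds o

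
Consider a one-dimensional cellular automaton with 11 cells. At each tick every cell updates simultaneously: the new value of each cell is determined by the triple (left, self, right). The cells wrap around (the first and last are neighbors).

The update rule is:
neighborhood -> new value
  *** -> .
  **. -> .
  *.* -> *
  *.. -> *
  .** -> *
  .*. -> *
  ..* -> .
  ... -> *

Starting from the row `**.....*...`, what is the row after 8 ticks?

.*...******

*.****.***.
***...**..*
...**.*.*.*
**.*.******
..****.....
*.*...*****
.****.*....
.*...******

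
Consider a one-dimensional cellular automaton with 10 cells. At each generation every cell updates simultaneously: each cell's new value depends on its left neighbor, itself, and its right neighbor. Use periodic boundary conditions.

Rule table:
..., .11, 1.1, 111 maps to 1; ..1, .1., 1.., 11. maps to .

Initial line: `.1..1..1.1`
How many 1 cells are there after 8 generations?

6

1.......1.
..11111..1
..1111....
1.111..111
.111...111
111..1.11.
11....11.1
1..11.1.11
count of 1: 6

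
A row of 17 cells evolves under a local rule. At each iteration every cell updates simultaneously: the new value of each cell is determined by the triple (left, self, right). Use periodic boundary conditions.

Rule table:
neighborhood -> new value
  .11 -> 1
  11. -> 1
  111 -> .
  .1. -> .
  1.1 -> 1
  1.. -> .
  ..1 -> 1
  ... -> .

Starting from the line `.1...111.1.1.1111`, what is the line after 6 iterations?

.11...11...111...

1...11.11.1.11..1
1..1111111.111.11
1.11.....111.111.
.111....11.111.11
11.1...11111.1111
.11...11...111...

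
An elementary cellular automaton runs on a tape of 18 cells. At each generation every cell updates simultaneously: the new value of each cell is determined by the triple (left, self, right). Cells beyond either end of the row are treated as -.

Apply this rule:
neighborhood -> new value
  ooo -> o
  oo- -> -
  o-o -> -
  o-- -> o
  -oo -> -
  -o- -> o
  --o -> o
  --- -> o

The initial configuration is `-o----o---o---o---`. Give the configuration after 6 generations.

-o---oooooooo---o-

generation 1: oooooooooooooooooo
generation 2: -oooooooooooooooo-
generation 3: o-oooooooooooooo-o
generation 4: o--oooooooooooo--o
generation 5: ooo-oooooooooo-ooo
generation 6: -o---oooooooo---o-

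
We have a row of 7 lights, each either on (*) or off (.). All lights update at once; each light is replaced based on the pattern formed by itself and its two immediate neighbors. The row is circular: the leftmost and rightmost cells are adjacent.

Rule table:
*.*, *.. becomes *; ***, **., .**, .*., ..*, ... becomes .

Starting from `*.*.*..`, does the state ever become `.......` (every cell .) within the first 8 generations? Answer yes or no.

no

generation 1: .*.*.*.
generation 2: ..*.*.*
generation 3: *..*.*.
generation 4: .*..*.*
generation 5: *.*..*.
generation 6: .*.*..*
generation 7: *.*.*..  (repeats generation 0; period 7)
generation 8: .*.*.*.
generation 8 is .*.*.*., still not uniform .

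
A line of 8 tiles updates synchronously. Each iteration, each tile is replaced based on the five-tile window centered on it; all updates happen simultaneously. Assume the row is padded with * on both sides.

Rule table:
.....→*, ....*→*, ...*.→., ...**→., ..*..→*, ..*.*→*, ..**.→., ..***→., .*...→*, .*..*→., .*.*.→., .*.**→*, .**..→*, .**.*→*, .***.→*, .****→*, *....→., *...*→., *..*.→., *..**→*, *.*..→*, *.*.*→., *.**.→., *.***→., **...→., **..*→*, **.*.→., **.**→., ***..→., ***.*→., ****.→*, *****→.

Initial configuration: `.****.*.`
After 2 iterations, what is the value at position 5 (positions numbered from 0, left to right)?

.

..**...*
**.*....
position 5 holds .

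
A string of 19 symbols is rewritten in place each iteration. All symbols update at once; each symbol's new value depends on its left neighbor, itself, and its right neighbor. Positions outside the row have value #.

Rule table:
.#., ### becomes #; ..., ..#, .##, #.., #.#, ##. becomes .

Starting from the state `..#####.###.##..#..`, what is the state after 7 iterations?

...###...#......#..
....#....#......#..
....#....#......#..  (fixed point — unchanged through iteration 7)

....#....#......#..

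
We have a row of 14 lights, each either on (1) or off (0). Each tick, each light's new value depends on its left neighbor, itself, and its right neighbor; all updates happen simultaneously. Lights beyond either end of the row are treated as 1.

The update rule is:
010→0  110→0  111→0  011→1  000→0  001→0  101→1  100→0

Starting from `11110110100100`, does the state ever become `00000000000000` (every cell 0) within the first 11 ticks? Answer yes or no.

00001101000000
00001010000000
00000100000000
00000000000000
all cells are 0 at tick 4

yes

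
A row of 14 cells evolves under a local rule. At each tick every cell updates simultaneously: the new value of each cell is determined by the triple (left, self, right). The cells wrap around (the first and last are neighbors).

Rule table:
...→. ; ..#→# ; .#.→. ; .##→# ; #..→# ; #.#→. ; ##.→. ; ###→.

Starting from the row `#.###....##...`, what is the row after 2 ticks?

##.##.###.....

..#..#..##.#.#
##.##.###.....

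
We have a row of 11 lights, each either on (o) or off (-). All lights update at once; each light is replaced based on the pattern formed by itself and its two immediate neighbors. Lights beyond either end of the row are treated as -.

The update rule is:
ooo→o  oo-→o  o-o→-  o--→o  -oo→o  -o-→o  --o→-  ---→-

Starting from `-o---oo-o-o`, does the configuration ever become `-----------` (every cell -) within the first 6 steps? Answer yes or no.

-oo--oo-o-o
-ooo-oo-o-o
-ooo-oo-o-o  (fixed point — unchanged through step 6)
step 6 is -ooo-oo-o-o, still not uniform -

no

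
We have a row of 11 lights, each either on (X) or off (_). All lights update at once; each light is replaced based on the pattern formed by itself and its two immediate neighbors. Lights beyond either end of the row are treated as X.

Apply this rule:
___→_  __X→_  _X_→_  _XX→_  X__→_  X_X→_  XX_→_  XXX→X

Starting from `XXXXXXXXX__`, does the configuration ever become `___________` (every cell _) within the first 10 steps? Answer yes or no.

yes

XXXXXXXX___
XXXXXXX____
XXXXXX_____
XXXXX______
XXXX_______
XXX________
XX_________
X__________
___________
all cells are _ at step 9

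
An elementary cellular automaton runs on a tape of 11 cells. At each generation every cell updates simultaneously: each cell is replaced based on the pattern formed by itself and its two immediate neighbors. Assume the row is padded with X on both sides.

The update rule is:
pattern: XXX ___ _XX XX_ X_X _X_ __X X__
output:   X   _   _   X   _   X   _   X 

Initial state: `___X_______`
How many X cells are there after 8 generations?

9

generation 1: X__XX______
generation 2: XX__XX_____
generation 3: XXX__XX____
generation 4: XXXX__XX___
generation 5: XXXXX__XX__
generation 6: XXXXXX__XX_
generation 7: XXXXXXX__X_
generation 8: XXXXXXXX_X_
count of X: 9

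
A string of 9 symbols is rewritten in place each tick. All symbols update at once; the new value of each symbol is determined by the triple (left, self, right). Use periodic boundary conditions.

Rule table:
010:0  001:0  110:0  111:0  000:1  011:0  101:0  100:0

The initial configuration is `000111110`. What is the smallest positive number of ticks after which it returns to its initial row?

tick 1: 110000000
tick 2: 000111110

2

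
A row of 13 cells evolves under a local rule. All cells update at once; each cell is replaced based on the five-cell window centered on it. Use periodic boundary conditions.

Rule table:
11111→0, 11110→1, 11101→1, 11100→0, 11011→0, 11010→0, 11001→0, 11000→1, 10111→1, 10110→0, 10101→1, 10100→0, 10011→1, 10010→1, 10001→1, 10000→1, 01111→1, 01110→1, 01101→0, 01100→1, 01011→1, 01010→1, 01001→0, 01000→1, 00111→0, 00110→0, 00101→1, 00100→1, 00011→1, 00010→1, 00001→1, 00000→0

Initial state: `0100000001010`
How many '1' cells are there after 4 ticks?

1111000111100
0110111011001
1000111001011
0111010011111
count of 1: 9

9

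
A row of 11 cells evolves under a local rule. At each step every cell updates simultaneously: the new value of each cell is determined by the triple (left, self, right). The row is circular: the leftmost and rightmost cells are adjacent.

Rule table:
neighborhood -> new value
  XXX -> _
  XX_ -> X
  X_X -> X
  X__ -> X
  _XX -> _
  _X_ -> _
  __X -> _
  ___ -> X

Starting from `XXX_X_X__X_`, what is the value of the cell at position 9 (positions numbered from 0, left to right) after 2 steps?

_

__XX_X_X__X
X__XX_X_X__
position 9 holds _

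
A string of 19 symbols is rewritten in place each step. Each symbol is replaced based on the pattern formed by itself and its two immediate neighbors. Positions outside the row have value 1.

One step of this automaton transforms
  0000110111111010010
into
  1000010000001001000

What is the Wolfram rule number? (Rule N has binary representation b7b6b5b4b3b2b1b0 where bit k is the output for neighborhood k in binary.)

80

position 8: 111 → 0  (bit 7 = 0)
position 5: 110 → 1  (bit 6 = 1)
position 6: 101 → 0  (bit 5 = 0)
position 0: 100 → 1  (bit 4 = 1)
position 4: 011 → 0  (bit 3 = 0)
position 14: 010 → 0  (bit 2 = 0)
position 3: 001 → 0  (bit 1 = 0)
position 1: 000 → 0  (bit 0 = 0)
bits b7..b0 = 01010000 = 80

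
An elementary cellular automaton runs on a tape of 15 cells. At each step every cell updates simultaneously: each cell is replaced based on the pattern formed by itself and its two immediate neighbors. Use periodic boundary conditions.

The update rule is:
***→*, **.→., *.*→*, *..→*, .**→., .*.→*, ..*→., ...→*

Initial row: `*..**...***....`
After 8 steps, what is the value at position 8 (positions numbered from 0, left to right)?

**...**..*.***.
..**...*.**.*.*
*...**.**..****
.**...*..*..***
*..**.**.**..*.
**...*..*..*.**
*.**.**.**.**.*
.*..*..*..*..*.
position 8 holds .

.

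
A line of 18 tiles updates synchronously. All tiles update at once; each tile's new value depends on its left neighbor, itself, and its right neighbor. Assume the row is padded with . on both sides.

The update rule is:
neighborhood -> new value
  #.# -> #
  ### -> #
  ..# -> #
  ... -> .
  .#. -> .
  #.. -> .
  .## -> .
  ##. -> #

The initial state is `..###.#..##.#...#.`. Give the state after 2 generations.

.#.###..#.##...#..
#.#.##.#.#.#..#...

#.#.##.#.#.#..#...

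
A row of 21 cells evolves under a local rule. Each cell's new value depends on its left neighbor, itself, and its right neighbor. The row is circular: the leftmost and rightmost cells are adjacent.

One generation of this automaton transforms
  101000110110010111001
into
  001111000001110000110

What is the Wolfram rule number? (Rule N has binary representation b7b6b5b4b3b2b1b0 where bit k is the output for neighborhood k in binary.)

position 16: 111 → 0  (bit 7 = 0)
position 0: 110 → 0  (bit 6 = 0)
position 1: 101 → 0  (bit 5 = 0)
position 3: 100 → 1  (bit 4 = 1)
position 6: 011 → 0  (bit 3 = 0)
position 2: 010 → 1  (bit 2 = 1)
position 5: 001 → 1  (bit 1 = 1)
position 4: 000 → 1  (bit 0 = 1)
bits b7..b0 = 00010111 = 23

23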